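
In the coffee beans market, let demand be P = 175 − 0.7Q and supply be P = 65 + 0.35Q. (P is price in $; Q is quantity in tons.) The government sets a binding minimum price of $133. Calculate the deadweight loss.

$1051.90

Competitive equilibrium: 175 − 0.7Q = 65 + 0.35Q → Q* = 104.7619, P* = 101.6667.
At the floor P = 133, quantity demanded = (175 − 133)/0.7 = 60.
Sellers' marginal cost at Q' = 60: 65 + 0.35·60 = 86.
ΔQ = 104.7619 − 60 = 44.7619; wedge = 133 − 86 = 47.
The triangle = ½ × 44.7619 × 47 = $1051.90.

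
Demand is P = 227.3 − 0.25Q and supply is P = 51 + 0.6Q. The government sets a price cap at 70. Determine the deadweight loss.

Competitive equilibrium: 227.3 − 0.25Q = 51 + 0.6Q → Q* = 207.4118, P* = 175.4471.
At the ceiling P = 70, quantity supplied = (70 − 51)/0.6 = 31.6667.
Willingness to pay at Q' = 31.6667: 227.3 − 0.25·31.6667 = 219.3833.
ΔQ = 207.4118 − 31.6667 = 175.7451; wedge = 219.3833 − 70 = 149.3833.
The triangle = ½ × 175.7451 × 149.3833 = 13126.69.

13126.69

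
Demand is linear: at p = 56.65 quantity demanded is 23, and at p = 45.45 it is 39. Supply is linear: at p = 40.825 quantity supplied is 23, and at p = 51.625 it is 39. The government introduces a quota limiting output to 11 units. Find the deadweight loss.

Demand slope = (45.45 − 56.65)/(39 − 23) = −0.7, so p = 72.75 − 0.7q.
Supply slope = (51.625 − 40.825)/(39 − 23) = 0.675, so p = 25.3 + 0.675q.
Competitive equilibrium: 72.75 − 0.7q = 25.3 + 0.675q → q* = 34.5091, p* = 48.5936.
At q = 11: demand price = 72.75 − 0.7·11 = 65.05; supply price = 25.3 + 0.675·11 = 32.725.
Δq = 34.5091 − 11 = 23.5091; wedge = 65.05 − 32.725 = 32.325.
Deadweight loss = ½ × 23.5091 × 32.325 = 379.97.

379.97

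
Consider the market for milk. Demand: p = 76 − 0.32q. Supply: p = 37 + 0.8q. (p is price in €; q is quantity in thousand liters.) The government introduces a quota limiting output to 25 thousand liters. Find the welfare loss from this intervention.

Competitive equilibrium: 76 − 0.32q = 37 + 0.8q → q* = 34.8214, p* = 64.8571.
At q = 25: demand price = 76 − 0.32·25 = 68; supply price = 37 + 0.8·25 = 57.
Δq = 34.8214 − 25 = 9.8214; wedge = 68 − 57 = 11.
Deadweight loss = ½ × 9.8214 × 11 = €54.02 thousand.

€54.02 thousand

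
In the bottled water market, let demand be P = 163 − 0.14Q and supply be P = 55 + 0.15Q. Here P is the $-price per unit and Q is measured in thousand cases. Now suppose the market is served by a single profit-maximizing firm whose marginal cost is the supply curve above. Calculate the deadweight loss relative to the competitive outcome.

Competitive equilibrium: 163 − 0.14Q = 55 + 0.15Q → Q* = 372.4138, P* = 110.8621.
Marginal revenue: MR = 163 − 0.28Q. Set MR = MC: 163 − 0.28Q = 55 + 0.15Q → Q_m = 251.1628.
Price P_m = 163 − 0.14·251.1628 = 127.8372; MC(Q_m) = 55 + 0.15·251.1628 = 92.6744.
Competitive Q* = 372.4138, so ΔQ = 121.251; wedge = 127.8372 − 92.6744 = 35.1628.
DWL = ½ × 121.251 × 35.1628 = $2131.76 thousand.

$2131.76 thousand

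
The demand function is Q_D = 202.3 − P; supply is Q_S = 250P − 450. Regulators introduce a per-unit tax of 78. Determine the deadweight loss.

In inverse form: demand P = 202.3 − Q, supply P = 1.8 + 0.004Q.
Competitive equilibrium: 202.3 − Q = 1.8 + 0.004Q → Q* = 199.7012, P* = 2.5988.
With the tax, the buyer price exceeds the seller price by 78: (202.3 − Q) − (1.8 + 0.004Q) = 78 → Q' = 122.012.
ΔQ = 199.7012 − 122.012 = 77.6892; the wedge equals the tax, 78.
The triangle = ½ × 77.6892 × 78 = 3029.88.

3029.88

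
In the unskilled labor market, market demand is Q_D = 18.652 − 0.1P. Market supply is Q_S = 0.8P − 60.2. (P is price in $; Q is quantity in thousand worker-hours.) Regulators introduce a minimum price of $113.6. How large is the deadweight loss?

In inverse form: demand P = 186.52 − 10Q, supply P = 75.25 + 1.25Q.
Competitive equilibrium: 186.52 − 10Q = 75.25 + 1.25Q → Q* = 9.8907, P* = 87.6133.
At the floor P = 113.6, quantity demanded = (186.52 − 113.6)/10 = 7.292.
Sellers' marginal cost at Q' = 7.292: 75.25 + 1.25·7.292 = 84.365.
ΔQ = 9.8907 − 7.292 = 2.5987; wedge = 113.6 − 84.365 = 29.235.
DWL = ½ × 2.5987 × 29.235 = $37.99 thousand.

$37.99 thousand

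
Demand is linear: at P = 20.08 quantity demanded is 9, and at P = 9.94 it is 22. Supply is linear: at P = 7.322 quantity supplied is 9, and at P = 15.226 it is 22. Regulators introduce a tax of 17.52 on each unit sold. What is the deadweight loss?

Demand slope = (9.94 − 20.08)/(22 − 9) = −0.78, so P = 27.1 − 0.78Q.
Supply slope = (15.226 − 7.322)/(22 − 9) = 0.608, so P = 1.85 + 0.608Q.
Competitive equilibrium: 27.1 − 0.78Q = 1.85 + 0.608Q → Q* = 18.1916, P* = 12.9105.
With the tax, the buyer price exceeds the seller price by 17.52: (27.1 − 0.78Q) − (1.85 + 0.608Q) = 17.52 → Q' = 5.5692.
ΔQ = 18.1916 − 5.5692 = 12.6224; the wedge equals the tax, 17.52.
DWL = ½ × 12.6224 × 17.52 = 110.57.

110.57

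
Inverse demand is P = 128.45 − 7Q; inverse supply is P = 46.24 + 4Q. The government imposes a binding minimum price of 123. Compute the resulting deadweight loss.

246.53

Competitive equilibrium: 128.45 − 7Q = 46.24 + 4Q → Q* = 7.4736, P* = 76.1345.
At the floor P = 123, quantity demanded = (128.45 − 123)/7 = 0.7786.
Sellers' marginal cost at Q' = 0.7786: 46.24 + 4·0.7786 = 49.3544.
ΔQ = 7.4736 − 0.7786 = 6.695; wedge = 123 − 49.3544 = 73.6456.
Welfare loss = ½ × 6.695 × 73.6456 = 246.53.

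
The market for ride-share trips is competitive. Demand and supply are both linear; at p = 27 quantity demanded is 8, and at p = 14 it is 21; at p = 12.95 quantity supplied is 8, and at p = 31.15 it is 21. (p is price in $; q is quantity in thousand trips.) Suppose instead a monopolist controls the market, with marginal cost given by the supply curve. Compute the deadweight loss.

$19.92 thousand

Demand slope = (14 − 27)/(21 − 8) = −1, so p = 35 − q.
Supply slope = (31.15 − 12.95)/(21 − 8) = 1.4, so p = 1.75 + 1.4q.
Competitive equilibrium: 35 − q = 1.75 + 1.4q → q* = 13.8542, p* = 21.1458.
Marginal revenue: MR = 35 − 2q. Set MR = MC: 35 − 2q = 1.75 + 1.4q → q_m = 9.7794.
Price p_m = 35 − 1·9.7794 = 25.2206; MC(q_m) = 1.75 + 1.4·9.7794 = 15.4412.
Competitive q* = 13.8542, so Δq = 4.0748; wedge = 25.2206 − 15.4412 = 9.7794.
DWL = ½ × 4.0748 × 9.7794 = $19.92 thousand.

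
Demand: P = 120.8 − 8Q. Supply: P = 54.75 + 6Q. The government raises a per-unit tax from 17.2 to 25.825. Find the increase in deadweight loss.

Competitive equilibrium: 120.8 − 8Q = 54.75 + 6Q → Q* = 4.7179, P* = 83.0571.
For a per-unit tax t: ΔQ = t/14, so DWL = ½·t·(t/14) = t²/28.
At t = 17.2: DWL = 10.566. At t = 25.825: DWL = 23.819.
Increase = 23.819 − 10.566 = 13.25.

13.25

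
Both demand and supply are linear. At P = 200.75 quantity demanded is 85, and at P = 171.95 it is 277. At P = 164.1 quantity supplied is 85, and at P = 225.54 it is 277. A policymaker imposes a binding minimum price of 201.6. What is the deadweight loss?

Demand slope = (171.95 − 200.75)/(277 − 85) = −0.15, so P = 213.5 − 0.15Q.
Supply slope = (225.54 − 164.1)/(277 − 85) = 0.32, so P = 136.9 + 0.32Q.
Competitive equilibrium: 213.5 − 0.15Q = 136.9 + 0.32Q → Q* = 162.9787, P* = 189.0532.
At the floor P = 201.6, quantity demanded = (213.5 − 201.6)/0.15 = 79.3333.
Sellers' marginal cost at Q' = 79.3333: 136.9 + 0.32·79.3333 = 162.2867.
ΔQ = 162.9787 − 79.3333 = 83.6454; wedge = 201.6 − 162.2867 = 39.3133.
DWL = ½ × 83.6454 × 39.3133 = 1644.19.

1644.19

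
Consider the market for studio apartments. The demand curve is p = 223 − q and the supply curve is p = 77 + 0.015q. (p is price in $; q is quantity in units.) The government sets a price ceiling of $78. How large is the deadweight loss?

$3022.71

Competitive equilibrium: 223 − q = 77 + 0.015q → q* = 143.8424, p* = 79.1576.
At the ceiling p = 78, quantity supplied = (78 − 77)/0.015 = 66.6667.
Willingness to pay at q' = 66.6667: 223 − 1·66.6667 = 156.3333.
Δq = 143.8424 − 66.6667 = 77.1757; wedge = 156.3333 − 78 = 78.3333.
The triangle = ½ × 77.1757 × 78.3333 = $3022.71.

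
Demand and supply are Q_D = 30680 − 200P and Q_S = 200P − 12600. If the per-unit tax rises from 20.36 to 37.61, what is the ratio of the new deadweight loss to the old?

3.412

In inverse form: demand P = 153.4 − 0.005Q, supply P = 63 + 0.005Q.
Competitive equilibrium: 153.4 − 0.005Q = 63 + 0.005Q → Q* = 9040, P* = 108.2.
For a per-unit tax t: ΔQ = t/0.01, so DWL = ½·t·(t/0.01) = t²/0.02.
At t = 20.36: DWL = 20726.48. At t = 37.61: DWL = 70725.605.
Ratio = (37.61/20.36)² = 3.412.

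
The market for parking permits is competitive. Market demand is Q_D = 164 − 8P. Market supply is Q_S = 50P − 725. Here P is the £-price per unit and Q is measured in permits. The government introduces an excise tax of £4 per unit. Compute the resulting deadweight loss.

In inverse form: demand P = 20.5 − 0.125Q, supply P = 14.5 + 0.02Q.
Competitive equilibrium: 20.5 − 0.125Q = 14.5 + 0.02Q → Q* = 41.3793, P* = 15.3276.
With the tax, the buyer price exceeds the seller price by 4: (20.5 − 0.125Q) − (14.5 + 0.02Q) = 4 → Q' = 13.7931.
ΔQ = 41.3793 − 13.7931 = 27.5862; the wedge equals the tax, 4.
Welfare loss = ½ × 27.5862 × 4 = £55.17.

£55.17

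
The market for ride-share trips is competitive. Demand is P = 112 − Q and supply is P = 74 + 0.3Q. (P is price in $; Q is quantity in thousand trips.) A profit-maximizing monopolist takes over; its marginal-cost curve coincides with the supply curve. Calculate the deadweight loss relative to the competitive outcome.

Competitive equilibrium: 112 − Q = 74 + 0.3Q → Q* = 29.2308, P* = 82.7692.
Marginal revenue: MR = 112 − 2Q. Set MR = MC: 112 − 2Q = 74 + 0.3Q → Q_m = 16.5217.
Price P_m = 112 − 1·16.5217 = 95.4783; MC(Q_m) = 74 + 0.3·16.5217 = 78.9565.
Competitive Q* = 29.2308, so ΔQ = 12.7091; wedge = 95.4783 − 78.9565 = 16.5218.
The triangle = ½ × 12.7091 × 16.5218 = $104.99 thousand.

$104.99 thousand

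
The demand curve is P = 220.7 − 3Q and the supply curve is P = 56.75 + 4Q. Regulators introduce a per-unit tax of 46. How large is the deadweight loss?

Competitive equilibrium: 220.7 − 3Q = 56.75 + 4Q → Q* = 23.4214, P* = 150.4357.
With the tax, the buyer price exceeds the seller price by 46: (220.7 − 3Q) − (56.75 + 4Q) = 46 → Q' = 16.85.
ΔQ = 23.4214 − 16.85 = 6.5714; the wedge equals the tax, 46.
The triangle = ½ × 6.5714 × 46 = 151.14.

151.14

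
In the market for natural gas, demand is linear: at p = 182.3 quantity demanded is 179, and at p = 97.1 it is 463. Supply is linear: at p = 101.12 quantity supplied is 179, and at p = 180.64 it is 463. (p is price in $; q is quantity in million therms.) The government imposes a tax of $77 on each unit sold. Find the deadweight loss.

$5111.21 million

Demand slope = (97.1 − 182.3)/(463 − 179) = −0.3, so p = 236 − 0.3q.
Supply slope = (180.64 − 101.12)/(463 − 179) = 0.28, so p = 51 + 0.28q.
Competitive equilibrium: 236 − 0.3q = 51 + 0.28q → q* = 318.9655, p* = 140.3103.
With the tax, the buyer price exceeds the seller price by 77: (236 − 0.3q) − (51 + 0.28q) = 77 → q' = 186.2069.
Δq = 318.9655 − 186.2069 = 132.7586; the wedge equals the tax, 77.
Welfare loss = ½ × 132.7586 × 77 = $5111.21 million.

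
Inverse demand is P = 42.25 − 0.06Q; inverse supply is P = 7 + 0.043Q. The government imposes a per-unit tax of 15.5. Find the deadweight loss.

Competitive equilibrium: 42.25 − 0.06Q = 7 + 0.043Q → Q* = 342.233, P* = 21.716.
With the tax, the buyer price exceeds the seller price by 15.5: (42.25 − 0.06Q) − (7 + 0.043Q) = 15.5 → Q' = 191.7476.
ΔQ = 342.233 − 191.7476 = 150.4854; the wedge equals the tax, 15.5.
The triangle = ½ × 150.4854 × 15.5 = 1166.26.

1166.26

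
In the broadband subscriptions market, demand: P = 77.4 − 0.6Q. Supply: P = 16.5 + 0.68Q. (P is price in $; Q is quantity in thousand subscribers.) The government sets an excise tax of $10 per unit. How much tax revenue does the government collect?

$397.66 thousand

Competitive equilibrium: 77.4 − 0.6Q = 16.5 + 0.68Q → Q* = 47.5781, P* = 48.8531.
With the tax, the buyer price exceeds the seller price by 10: (77.4 − 0.6Q) − (16.5 + 0.68Q) = 10 → Q' = 39.7656.
Tax revenue = 10 × 39.7656 = $397.66 thousand.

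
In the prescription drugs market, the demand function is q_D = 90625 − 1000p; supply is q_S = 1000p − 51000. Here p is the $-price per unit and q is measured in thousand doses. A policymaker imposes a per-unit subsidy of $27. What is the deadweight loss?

In inverse form: demand p = 90.625 − 0.001q, supply p = 51 + 0.001q.
Competitive equilibrium: 90.625 − 0.001q = 51 + 0.001q → q* = 19812.5, p* = 70.8125.
The subsidy lowers effective supply by 27: p = 24 + 0.001q.
New quantity: 90.625 − 0.001q = 24 + 0.001q → q' = 33312.5.
Overproduction Δq = 33312.5 − 19812.5 = 13500; wedge = subsidy = 27.
The triangle = ½ × 13500 × 27 = $182250 thousand.

$182250 thousand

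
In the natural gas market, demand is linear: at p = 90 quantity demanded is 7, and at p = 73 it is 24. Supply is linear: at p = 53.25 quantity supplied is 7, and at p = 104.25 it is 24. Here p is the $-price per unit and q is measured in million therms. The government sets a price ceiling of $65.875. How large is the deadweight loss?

$49.58 million

Demand slope = (73 − 90)/(24 − 7) = −1, so p = 97 − q.
Supply slope = (104.25 − 53.25)/(24 − 7) = 3, so p = 32.25 + 3q.
Competitive equilibrium: 97 − q = 32.25 + 3q → q* = 16.1875, p* = 80.8125.
At the ceiling p = 65.875, quantity supplied = (65.875 − 32.25)/3 = 11.2083.
Willingness to pay at q' = 11.2083: 97 − 1·11.2083 = 85.7917.
Δq = 16.1875 − 11.2083 = 4.9792; wedge = 85.7917 − 65.875 = 19.9167.
The triangle = ½ × 4.9792 × 19.9167 = $49.58 million.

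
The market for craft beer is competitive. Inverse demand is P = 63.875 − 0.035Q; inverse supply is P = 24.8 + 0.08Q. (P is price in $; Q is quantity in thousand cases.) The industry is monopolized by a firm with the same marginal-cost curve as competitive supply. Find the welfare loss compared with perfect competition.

Competitive equilibrium: 63.875 − 0.035Q = 24.8 + 0.08Q → Q* = 339.7826, P* = 51.9826.
Marginal revenue: MR = 63.875 − 0.07Q. Set MR = MC: 63.875 − 0.07Q = 24.8 + 0.08Q → Q_m = 260.5.
Price P_m = 63.875 − 0.035·260.5 = 54.7575; MC(Q_m) = 24.8 + 0.08·260.5 = 45.64.
Competitive Q* = 339.7826, so ΔQ = 79.2826; wedge = 54.7575 − 45.64 = 9.1175.
Deadweight loss = ½ × 79.2826 × 9.1175 = $361.43 thousand.

$361.43 thousand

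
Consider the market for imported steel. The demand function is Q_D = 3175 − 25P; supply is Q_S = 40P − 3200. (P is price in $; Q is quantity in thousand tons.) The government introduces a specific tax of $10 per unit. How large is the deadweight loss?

In inverse form: demand P = 127 − 0.04Q, supply P = 80 + 0.025Q.
Competitive equilibrium: 127 − 0.04Q = 80 + 0.025Q → Q* = 723.0769, P* = 98.0769.
With the tax, the buyer price exceeds the seller price by 10: (127 − 0.04Q) − (80 + 0.025Q) = 10 → Q' = 569.2308.
ΔQ = 723.0769 − 569.2308 = 153.8461; the wedge equals the tax, 10.
Welfare loss = ½ × 153.8461 × 10 = $769.23 thousand.

$769.23 thousand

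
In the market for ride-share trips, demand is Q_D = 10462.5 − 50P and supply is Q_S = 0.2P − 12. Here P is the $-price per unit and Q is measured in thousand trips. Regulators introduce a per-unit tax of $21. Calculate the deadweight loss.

In inverse form: demand P = 209.25 − 0.02Q, supply P = 60 + 5Q.
Competitive equilibrium: 209.25 − 0.02Q = 60 + 5Q → Q* = 29.7311, P* = 208.6554.
With the tax, the buyer price exceeds the seller price by 21: (209.25 − 0.02Q) − (60 + 5Q) = 21 → Q' = 25.5478.
ΔQ = 29.7311 − 25.5478 = 4.1833; the wedge equals the tax, 21.
Deadweight loss = ½ × 4.1833 × 21 = $43.92 thousand.

$43.92 thousand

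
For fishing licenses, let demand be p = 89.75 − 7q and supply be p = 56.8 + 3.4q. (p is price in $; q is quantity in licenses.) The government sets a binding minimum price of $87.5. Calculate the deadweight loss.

$42.14

Competitive equilibrium: 89.75 − 7q = 56.8 + 3.4q → q* = 3.1683, p* = 67.5721.
At the floor p = 87.5, quantity demanded = (89.75 − 87.5)/7 = 0.3214.
Sellers' marginal cost at q' = 0.3214: 56.8 + 3.4·0.3214 = 57.8928.
Δq = 3.1683 − 0.3214 = 2.8469; wedge = 87.5 − 57.8928 = 29.6072.
The triangle = ½ × 2.8469 × 29.6072 = $42.14.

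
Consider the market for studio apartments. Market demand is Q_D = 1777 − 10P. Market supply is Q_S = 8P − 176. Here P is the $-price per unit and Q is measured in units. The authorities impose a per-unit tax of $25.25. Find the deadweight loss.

In inverse form: demand P = 177.7 − 0.1Q, supply P = 22 + 0.125Q.
Competitive equilibrium: 177.7 − 0.1Q = 22 + 0.125Q → Q* = 692, P* = 108.5.
With the tax, the buyer price exceeds the seller price by 25.25: (177.7 − 0.1Q) − (22 + 0.125Q) = 25.25 → Q' = 579.7778.
ΔQ = 692 − 579.7778 = 112.2222; the wedge equals the tax, 25.25.
Welfare loss = ½ × 112.2222 × 25.25 = $1416.81.

$1416.81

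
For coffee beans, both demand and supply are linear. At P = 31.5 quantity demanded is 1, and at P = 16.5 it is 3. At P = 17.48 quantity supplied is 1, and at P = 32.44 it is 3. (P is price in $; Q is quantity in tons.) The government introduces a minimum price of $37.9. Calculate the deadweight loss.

$23.98

Demand slope = (16.5 − 31.5)/(3 − 1) = −7.5, so P = 39 − 7.5Q.
Supply slope = (32.44 − 17.48)/(3 − 1) = 7.48, so P = 10 + 7.48Q.
Competitive equilibrium: 39 − 7.5Q = 10 + 7.48Q → Q* = 1.9359, P* = 24.4806.
At the floor P = 37.9, quantity demanded = (39 − 37.9)/7.5 = 0.1467.
Sellers' marginal cost at Q' = 0.1467: 10 + 7.48·0.1467 = 11.0973.
ΔQ = 1.9359 − 0.1467 = 1.7892; wedge = 37.9 − 11.0973 = 26.8027.
The triangle = ½ × 1.7892 × 26.8027 = $23.98.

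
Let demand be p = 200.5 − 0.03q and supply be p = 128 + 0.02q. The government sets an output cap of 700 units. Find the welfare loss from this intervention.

14062.50

Competitive equilibrium: 200.5 − 0.03q = 128 + 0.02q → q* = 1450, p* = 157.
At q = 700: demand price = 200.5 − 0.03·700 = 179.5; supply price = 128 + 0.02·700 = 142.
Δq = 1450 − 700 = 750; wedge = 179.5 − 142 = 37.5.
DWL = ½ × 750 × 37.5 = 14062.50.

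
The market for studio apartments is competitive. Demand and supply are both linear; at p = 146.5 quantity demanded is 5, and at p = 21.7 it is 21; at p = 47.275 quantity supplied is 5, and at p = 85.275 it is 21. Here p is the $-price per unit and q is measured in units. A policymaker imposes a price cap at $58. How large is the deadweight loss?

Demand slope = (21.7 − 146.5)/(21 − 5) = −7.8, so p = 185.5 − 7.8q.
Supply slope = (85.275 − 47.275)/(21 − 5) = 2.375, so p = 35.4 + 2.375q.
Competitive equilibrium: 185.5 − 7.8q = 35.4 + 2.375q → q* = 14.7518, p* = 70.4356.
At the ceiling p = 58, quantity supplied = (58 − 35.4)/2.375 = 9.5158.
Willingness to pay at q' = 9.5158: 185.5 − 7.8·9.5158 = 111.2768.
Δq = 14.7518 − 9.5158 = 5.236; wedge = 111.2768 − 58 = 53.2768.
Welfare loss = ½ × 5.236 × 53.2768 = $139.48.

$139.48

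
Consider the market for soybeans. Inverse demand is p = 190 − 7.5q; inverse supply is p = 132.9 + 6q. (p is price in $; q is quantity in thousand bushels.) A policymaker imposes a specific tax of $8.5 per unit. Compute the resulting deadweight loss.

Competitive equilibrium: 190 − 7.5q = 132.9 + 6q → q* = 4.2296, p* = 158.2778.
With the tax, the buyer price exceeds the seller price by 8.5: (190 − 7.5q) − (132.9 + 6q) = 8.5 → q' = 3.6.
Δq = 4.2296 − 3.6 = 0.6296; the wedge equals the tax, 8.5.
Deadweight loss = ½ × 0.6296 × 8.5 = $2.68 thousand.

$2.68 thousand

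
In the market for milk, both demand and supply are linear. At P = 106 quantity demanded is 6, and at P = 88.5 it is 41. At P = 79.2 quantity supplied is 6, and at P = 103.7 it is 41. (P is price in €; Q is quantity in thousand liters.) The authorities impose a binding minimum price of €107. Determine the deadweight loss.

Demand slope = (88.5 − 106)/(41 − 6) = −0.5, so P = 109 − 0.5Q.
Supply slope = (103.7 − 79.2)/(41 − 6) = 0.7, so P = 75 + 0.7Q.
Competitive equilibrium: 109 − 0.5Q = 75 + 0.7Q → Q* = 28.3333, P* = 94.8333.
At the floor P = 107, quantity demanded = (109 − 107)/0.5 = 4.
Sellers' marginal cost at Q' = 4: 75 + 0.7·4 = 77.8.
ΔQ = 28.3333 − 4 = 24.3333; wedge = 107 − 77.8 = 29.2.
DWL = ½ × 24.3333 × 29.2 = €355.27 thousand.

€355.27 thousand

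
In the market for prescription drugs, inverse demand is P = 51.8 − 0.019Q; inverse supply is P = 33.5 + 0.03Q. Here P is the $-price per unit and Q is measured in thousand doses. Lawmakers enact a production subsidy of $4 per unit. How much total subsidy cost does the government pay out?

Competitive equilibrium: 51.8 − 0.019Q = 33.5 + 0.03Q → Q* = 373.4694, P* = 44.7041.
The subsidy lowers effective supply by 4: P = 29.5 + 0.03Q.
New quantity: 51.8 − 0.019Q = 29.5 + 0.03Q → Q' = 455.102.
Total subsidy cost = 4 × 455.102 = $1820.41 thousand.

$1820.41 thousand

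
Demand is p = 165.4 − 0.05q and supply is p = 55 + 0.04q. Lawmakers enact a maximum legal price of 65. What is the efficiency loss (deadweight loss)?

42924.50

Competitive equilibrium: 165.4 − 0.05q = 55 + 0.04q → q* = 1226.6667, p* = 104.0667.
At the ceiling p = 65, quantity supplied = (65 − 55)/0.04 = 250.
Willingness to pay at q' = 250: 165.4 − 0.05·250 = 152.9.
Δq = 1226.6667 − 250 = 976.6667; wedge = 152.9 − 65 = 87.9.
The triangle = ½ × 976.6667 × 87.9 = 42924.50.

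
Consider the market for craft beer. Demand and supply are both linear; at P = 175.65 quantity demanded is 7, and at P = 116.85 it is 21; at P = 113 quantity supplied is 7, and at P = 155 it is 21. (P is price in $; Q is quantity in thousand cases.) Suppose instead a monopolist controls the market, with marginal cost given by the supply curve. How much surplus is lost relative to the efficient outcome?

$120.47 thousand

Demand slope = (116.85 − 175.65)/(21 − 7) = −4.2, so P = 205.05 − 4.2Q.
Supply slope = (155 − 113)/(21 − 7) = 3, so P = 92 + 3Q.
Competitive equilibrium: 205.05 − 4.2Q = 92 + 3Q → Q* = 15.7014, P* = 139.1042.
Marginal revenue: MR = 205.05 − 8.4Q. Set MR = MC: 205.05 − 8.4Q = 92 + 3Q → Q_m = 9.9167.
Price P_m = 205.05 − 4.2·9.9167 = 163.3999; MC(Q_m) = 92 + 3·9.9167 = 121.7501.
Competitive Q* = 15.7014, so ΔQ = 5.7847; wedge = 163.3999 − 121.7501 = 41.6498.
DWL = ½ × 5.7847 × 41.6498 = $120.47 thousand.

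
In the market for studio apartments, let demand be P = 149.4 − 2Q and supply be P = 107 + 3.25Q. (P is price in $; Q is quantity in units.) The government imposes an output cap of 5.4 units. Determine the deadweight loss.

Competitive equilibrium: 149.4 − 2Q = 107 + 3.25Q → Q* = 8.0762, P* = 133.2476.
At Q = 5.4: demand price = 149.4 − 2·5.4 = 138.6; supply price = 107 + 3.25·5.4 = 124.55.
ΔQ = 8.0762 − 5.4 = 2.6762; wedge = 138.6 − 124.55 = 14.05.
Welfare loss = ½ × 2.6762 × 14.05 = $18.80.

$18.80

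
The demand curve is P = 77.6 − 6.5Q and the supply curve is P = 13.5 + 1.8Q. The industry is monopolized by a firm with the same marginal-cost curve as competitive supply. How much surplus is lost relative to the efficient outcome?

Competitive equilibrium: 77.6 − 6.5Q = 13.5 + 1.8Q → Q* = 7.7229, P* = 27.4012.
Marginal revenue: MR = 77.6 − 13Q. Set MR = MC: 77.6 − 13Q = 13.5 + 1.8Q → Q_m = 4.3311.
Price P_m = 77.6 − 6.5·4.3311 = 49.4479; MC(Q_m) = 13.5 + 1.8·4.3311 = 21.296.
Competitive Q* = 7.7229, so ΔQ = 3.3918; wedge = 49.4479 − 21.296 = 28.1519.
DWL = ½ × 3.3918 × 28.1519 = 47.74.

47.74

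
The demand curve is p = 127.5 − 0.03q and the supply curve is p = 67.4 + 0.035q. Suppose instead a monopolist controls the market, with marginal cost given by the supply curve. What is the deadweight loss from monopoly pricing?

2770.77

Competitive equilibrium: 127.5 − 0.03q = 67.4 + 0.035q → q* = 924.61538, p* = 99.76154.
Marginal revenue: MR = 127.5 − 0.06q. Set MR = MC: 127.5 − 0.06q = 67.4 + 0.035q → q_m = 632.63158.
Price p_m = 127.5 − 0.03·632.63158 = 108.52105; MC(q_m) = 67.4 + 0.035·632.63158 = 89.54211.
Competitive q* = 924.61538, so Δq = 291.9838; wedge = 108.52105 − 89.54211 = 18.97894.
Deadweight loss = ½ × 291.9838 × 18.97894 = 2770.77.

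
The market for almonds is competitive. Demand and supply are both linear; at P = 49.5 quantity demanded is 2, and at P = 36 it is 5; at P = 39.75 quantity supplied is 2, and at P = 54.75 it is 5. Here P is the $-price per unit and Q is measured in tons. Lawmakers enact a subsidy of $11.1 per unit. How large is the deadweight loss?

$6.48

Demand slope = (36 − 49.5)/(5 − 2) = −4.5, so P = 58.5 − 4.5Q.
Supply slope = (54.75 − 39.75)/(5 − 2) = 5, so P = 29.75 + 5Q.
Competitive equilibrium: 58.5 − 4.5Q = 29.75 + 5Q → Q* = 3.0263, P* = 44.8816.
The subsidy lowers effective supply by 11.1: P = 18.65 + 5Q.
New quantity: 58.5 − 4.5Q = 18.65 + 5Q → Q' = 4.1947.
Overproduction ΔQ = 4.1947 − 3.0263 = 1.1684; wedge = subsidy = 11.1.
Deadweight loss = ½ × 1.1684 × 11.1 = $6.48.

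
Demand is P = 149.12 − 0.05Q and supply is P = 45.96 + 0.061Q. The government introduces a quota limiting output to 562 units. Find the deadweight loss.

7490.29

Competitive equilibrium: 149.12 − 0.05Q = 45.96 + 0.061Q → Q* = 929.3694, P* = 102.6515.
At Q = 562: demand price = 149.12 − 0.05·562 = 121.02; supply price = 45.96 + 0.061·562 = 80.242.
ΔQ = 929.3694 − 562 = 367.3694; wedge = 121.02 − 80.242 = 40.778.
Welfare loss = ½ × 367.3694 × 40.778 = 7490.29.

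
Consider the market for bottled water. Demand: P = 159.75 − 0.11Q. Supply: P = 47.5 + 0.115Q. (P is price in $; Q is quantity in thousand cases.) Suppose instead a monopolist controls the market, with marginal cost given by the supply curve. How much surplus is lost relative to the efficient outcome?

$3018.95 thousand

Competitive equilibrium: 159.75 − 0.11Q = 47.5 + 0.115Q → Q* = 498.8889, P* = 104.8722.
Marginal revenue: MR = 159.75 − 0.22Q. Set MR = MC: 159.75 − 0.22Q = 47.5 + 0.115Q → Q_m = 335.0746.
Price P_m = 159.75 − 0.11·335.0746 = 122.8918; MC(Q_m) = 47.5 + 0.115·335.0746 = 86.0336.
Competitive Q* = 498.8889, so ΔQ = 163.8143; wedge = 122.8918 − 86.0336 = 36.8582.
DWL = ½ × 163.8143 × 36.8582 = $3018.95 thousand.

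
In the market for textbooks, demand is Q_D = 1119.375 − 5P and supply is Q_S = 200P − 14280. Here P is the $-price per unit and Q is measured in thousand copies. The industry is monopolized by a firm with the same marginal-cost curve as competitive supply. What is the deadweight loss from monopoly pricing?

In inverse form: demand P = 223.875 − 0.2Q, supply P = 71.4 + 0.005Q.
Competitive equilibrium: 223.875 − 0.2Q = 71.4 + 0.005Q → Q* = 743.7805, P* = 75.1189.
Marginal revenue: MR = 223.875 − 0.4Q. Set MR = MC: 223.875 − 0.4Q = 71.4 + 0.005Q → Q_m = 376.4815.
Price P_m = 223.875 − 0.2·376.4815 = 148.5787; MC(Q_m) = 71.4 + 0.005·376.4815 = 73.2824.
Competitive Q* = 743.7805, so ΔQ = 367.299; wedge = 148.5787 − 73.2824 = 75.2963.
Welfare loss = ½ × 367.299 × 75.2963 = $13828.13 thousand.

$13828.13 thousand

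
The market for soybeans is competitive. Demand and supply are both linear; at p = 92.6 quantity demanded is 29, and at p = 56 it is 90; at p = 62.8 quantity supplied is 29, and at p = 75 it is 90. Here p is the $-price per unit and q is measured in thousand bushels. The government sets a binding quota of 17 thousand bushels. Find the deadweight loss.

Demand slope = (56 − 92.6)/(90 − 29) = −0.6, so p = 110 − 0.6q.
Supply slope = (75 − 62.8)/(90 − 29) = 0.2, so p = 57 + 0.2q.
Competitive equilibrium: 110 − 0.6q = 57 + 0.2q → q* = 66.25, p* = 70.25.
At q = 17: demand price = 110 − 0.6·17 = 99.8; supply price = 57 + 0.2·17 = 60.4.
Δq = 66.25 − 17 = 49.25; wedge = 99.8 − 60.4 = 39.4.
DWL = ½ × 49.25 × 39.4 = $970.225 thousand.

$970.225 thousand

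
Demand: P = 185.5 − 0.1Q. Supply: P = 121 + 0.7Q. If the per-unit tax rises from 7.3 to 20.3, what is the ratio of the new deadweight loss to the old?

Competitive equilibrium: 185.5 − 0.1Q = 121 + 0.7Q → Q* = 80.625, P* = 177.4375.
For a per-unit tax t: ΔQ = t/0.8, so DWL = ½·t·(t/0.8) = t²/1.6.
At t = 7.3: DWL = 33.306. At t = 20.3: DWL = 257.556.
Ratio = (20.3/7.3)² = 7.733.

7.733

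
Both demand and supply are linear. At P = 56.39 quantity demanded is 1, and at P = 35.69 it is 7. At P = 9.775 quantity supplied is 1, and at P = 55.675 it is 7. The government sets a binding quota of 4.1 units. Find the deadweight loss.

6.71

Demand slope = (35.69 − 56.39)/(7 − 1) = −3.45, so P = 59.84 − 3.45Q.
Supply slope = (55.675 − 9.775)/(7 − 1) = 7.65, so P = 2.125 + 7.65Q.
Competitive equilibrium: 59.84 − 3.45Q = 2.125 + 7.65Q → Q* = 5.1995, P* = 41.9016.
At Q = 4.1: demand price = 59.84 − 3.45·4.1 = 45.695; supply price = 2.125 + 7.65·4.1 = 33.49.
ΔQ = 5.1995 − 4.1 = 1.0995; wedge = 45.695 − 33.49 = 12.205.
The triangle = ½ × 1.0995 × 12.205 = 6.71.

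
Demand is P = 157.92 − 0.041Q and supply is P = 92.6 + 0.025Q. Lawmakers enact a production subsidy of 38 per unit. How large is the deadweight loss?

10939.39

Competitive equilibrium: 157.92 − 0.041Q = 92.6 + 0.025Q → Q* = 989.697, P* = 117.3424.
The subsidy lowers effective supply by 38: P = 54.6 + 0.025Q.
New quantity: 157.92 − 0.041Q = 54.6 + 0.025Q → Q' = 1565.4545.
Overproduction ΔQ = 1565.4545 − 989.697 = 575.7575; wedge = subsidy = 38.
The triangle = ½ × 575.7575 × 38 = 10939.39.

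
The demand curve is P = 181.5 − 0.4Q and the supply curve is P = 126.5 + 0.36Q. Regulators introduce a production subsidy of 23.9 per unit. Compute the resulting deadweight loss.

375.80

Competitive equilibrium: 181.5 − 0.4Q = 126.5 + 0.36Q → Q* = 72.3684, P* = 152.5526.
The subsidy lowers effective supply by 23.9: P = 102.6 + 0.36Q.
New quantity: 181.5 − 0.4Q = 102.6 + 0.36Q → Q' = 103.8158.
Overproduction ΔQ = 103.8158 − 72.3684 = 31.4474; wedge = subsidy = 23.9.
DWL = ½ × 31.4474 × 23.9 = 375.80.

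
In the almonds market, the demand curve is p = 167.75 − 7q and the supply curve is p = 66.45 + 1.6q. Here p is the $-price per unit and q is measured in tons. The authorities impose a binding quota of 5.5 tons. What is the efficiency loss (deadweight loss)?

Competitive equilibrium: 167.75 − 7q = 66.45 + 1.6q → q* = 11.77907, p* = 85.29651.
At q = 5.5: demand price = 167.75 − 7·5.5 = 129.25; supply price = 66.45 + 1.6·5.5 = 75.25.
Δq = 11.77907 − 5.5 = 6.27907; wedge = 129.25 − 75.25 = 54.
Welfare loss = ½ × 6.27907 × 54 = $169.53.

$169.53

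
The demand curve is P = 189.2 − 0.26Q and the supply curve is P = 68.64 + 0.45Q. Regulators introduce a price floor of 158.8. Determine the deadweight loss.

Competitive equilibrium: 189.2 − 0.26Q = 68.64 + 0.45Q → Q* = 169.8028, P* = 145.0513.
At the floor P = 158.8, quantity demanded = (189.2 − 158.8)/0.26 = 116.9231.
Sellers' marginal cost at Q' = 116.9231: 68.64 + 0.45·116.9231 = 121.2554.
ΔQ = 169.8028 − 116.9231 = 52.8797; wedge = 158.8 − 121.2554 = 37.5446.
Welfare loss = ½ × 52.8797 × 37.5446 = 992.67.

992.67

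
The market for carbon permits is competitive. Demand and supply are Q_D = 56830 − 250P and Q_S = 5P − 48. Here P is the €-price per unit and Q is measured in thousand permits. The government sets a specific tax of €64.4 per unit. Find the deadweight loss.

€10165.10 thousand

In inverse form: demand P = 227.32 − 0.004Q, supply P = 9.6 + 0.2Q.
Competitive equilibrium: 227.32 − 0.004Q = 9.6 + 0.2Q → Q* = 1067.2549, P* = 223.051.
With the tax, the buyer price exceeds the seller price by 64.4: (227.32 − 0.004Q) − (9.6 + 0.2Q) = 64.4 → Q' = 751.5686.
ΔQ = 1067.2549 − 751.5686 = 315.6863; the wedge equals the tax, 64.4.
DWL = ½ × 315.6863 × 64.4 = €10165.10 thousand.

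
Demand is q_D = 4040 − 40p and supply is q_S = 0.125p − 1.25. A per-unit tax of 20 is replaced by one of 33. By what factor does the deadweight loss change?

In inverse form: demand p = 101 − 0.025q, supply p = 10 + 8q.
Competitive equilibrium: 101 − 0.025q = 10 + 8q → q* = 11.3396, p* = 100.7165.
For a per-unit tax t: Δq = t/8.025, so DWL = ½·t·(t/8.025) = t²/16.05.
At t = 20: DWL = 24.922. At t = 33: DWL = 67.850.
Ratio = (33/20)² = 2.7225.

2.7225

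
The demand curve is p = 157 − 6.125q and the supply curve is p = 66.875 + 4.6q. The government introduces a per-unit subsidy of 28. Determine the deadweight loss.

Competitive equilibrium: 157 − 6.125q = 66.875 + 4.6q → q* = 8.4033, p* = 105.53.
The subsidy lowers effective supply by 28: p = 38.875 + 4.6q.
New quantity: 157 − 6.125q = 38.875 + 4.6q → q' = 11.014.
Overproduction Δq = 11.014 − 8.4033 = 2.6107; wedge = subsidy = 28.
The triangle = ½ × 2.6107 × 28 = 36.55.

36.55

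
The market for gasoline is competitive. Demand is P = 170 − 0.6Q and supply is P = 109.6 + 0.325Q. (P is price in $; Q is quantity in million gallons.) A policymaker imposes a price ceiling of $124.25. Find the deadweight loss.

Competitive equilibrium: 170 − 0.6Q = 109.6 + 0.325Q → Q* = 65.2973, P* = 130.8216.
At the ceiling P = 124.25, quantity supplied = (124.25 − 109.6)/0.325 = 45.0769.
Willingness to pay at Q' = 45.0769: 170 − 0.6·45.0769 = 142.9539.
ΔQ = 65.2973 − 45.0769 = 20.2204; wedge = 142.9539 − 124.25 = 18.7039.
DWL = ½ × 20.2204 × 18.7039 = $189.10 million.

$189.10 million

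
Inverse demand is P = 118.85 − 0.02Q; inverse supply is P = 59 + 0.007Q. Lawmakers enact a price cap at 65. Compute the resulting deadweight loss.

Competitive equilibrium: 118.85 − 0.02Q = 59 + 0.007Q → Q* = 2216.66667, P* = 74.51667.
At the ceiling P = 65, quantity supplied = (65 − 59)/0.007 = 857.14286.
Willingness to pay at Q' = 857.14286: 118.85 − 0.02·857.14286 = 101.70714.
ΔQ = 2216.66667 − 857.14286 = 1359.52381; wedge = 101.70714 − 65 = 36.70714.
The triangle = ½ × 1359.52381 × 36.70714 = 24952.12.

24952.12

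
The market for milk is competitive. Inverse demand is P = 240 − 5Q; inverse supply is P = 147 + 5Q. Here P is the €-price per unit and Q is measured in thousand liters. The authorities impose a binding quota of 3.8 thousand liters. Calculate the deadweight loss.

Competitive equilibrium: 240 − 5Q = 147 + 5Q → Q* = 9.3, P* = 193.5.
At Q = 3.8: demand price = 240 − 5·3.8 = 221; supply price = 147 + 5·3.8 = 166.
ΔQ = 9.3 − 3.8 = 5.5; wedge = 221 − 166 = 55.
Welfare loss = ½ × 5.5 × 55 = €151.25 thousand.

€151.25 thousand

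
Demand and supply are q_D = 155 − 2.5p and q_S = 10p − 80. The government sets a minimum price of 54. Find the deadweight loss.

In inverse form: demand p = 62 − 0.4q, supply p = 8 + 0.1q.
Competitive equilibrium: 62 − 0.4q = 8 + 0.1q → q* = 108, p* = 18.8.
At the floor p = 54, quantity demanded = (62 − 54)/0.4 = 20.
Sellers' marginal cost at q' = 20: 8 + 0.1·20 = 10.
Δq = 108 − 20 = 88; wedge = 54 − 10 = 44.
DWL = ½ × 88 × 44 = 1936.

1936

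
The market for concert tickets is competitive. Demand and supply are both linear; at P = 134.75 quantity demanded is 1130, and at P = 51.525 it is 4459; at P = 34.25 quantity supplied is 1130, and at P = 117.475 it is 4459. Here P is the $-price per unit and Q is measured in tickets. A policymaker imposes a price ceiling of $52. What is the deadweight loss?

Demand slope = (51.525 − 134.75)/(4459 − 1130) = −0.025, so P = 163 − 0.025Q.
Supply slope = (117.475 − 34.25)/(4459 − 1130) = 0.025, so P = 6 + 0.025Q.
Competitive equilibrium: 163 − 0.025Q = 6 + 0.025Q → Q* = 3140, P* = 84.5.
At the ceiling P = 52, quantity supplied = (52 − 6)/0.025 = 1840.
Willingness to pay at Q' = 1840: 163 − 0.025·1840 = 117.
ΔQ = 3140 − 1840 = 1300; wedge = 117 − 52 = 65.
DWL = ½ × 1300 × 65 = $42250.

$42250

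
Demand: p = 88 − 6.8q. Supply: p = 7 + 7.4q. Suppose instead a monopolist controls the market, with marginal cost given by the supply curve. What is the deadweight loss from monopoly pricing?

24.22

Competitive equilibrium: 88 − 6.8q = 7 + 7.4q → q* = 5.7042, p* = 49.2113.
Marginal revenue: MR = 88 − 13.6q. Set MR = MC: 88 − 13.6q = 7 + 7.4q → q_m = 3.8571.
Price p_m = 88 − 6.8·3.8571 = 61.7717; MC(q_m) = 7 + 7.4·3.8571 = 35.5425.
Competitive q* = 5.7042, so Δq = 1.8471; wedge = 61.7717 − 35.5425 = 26.2292.
DWL = ½ × 1.8471 × 26.2292 = 24.22.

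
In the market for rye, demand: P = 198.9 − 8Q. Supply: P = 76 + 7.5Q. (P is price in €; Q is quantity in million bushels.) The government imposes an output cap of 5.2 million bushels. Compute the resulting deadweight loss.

€57.72 million

Competitive equilibrium: 198.9 − 8Q = 76 + 7.5Q → Q* = 7.929, P* = 135.4677.
At Q = 5.2: demand price = 198.9 − 8·5.2 = 157.3; supply price = 76 + 7.5·5.2 = 115.
ΔQ = 7.929 − 5.2 = 2.729; wedge = 157.3 − 115 = 42.3.
Deadweight loss = ½ × 2.729 × 42.3 = €57.72 million.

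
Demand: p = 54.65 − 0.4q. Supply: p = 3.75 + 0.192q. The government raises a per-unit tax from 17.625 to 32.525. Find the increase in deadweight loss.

631.11

Competitive equilibrium: 54.65 − 0.4q = 3.75 + 0.192q → q* = 85.9797, p* = 20.2581.
For a per-unit tax t: Δq = t/0.592, so DWL = ½·t·(t/0.592) = t²/1.184.
At t = 17.625: DWL = 262.365. At t = 32.525: DWL = 893.476.
Increase = 893.476 − 262.365 = 631.11.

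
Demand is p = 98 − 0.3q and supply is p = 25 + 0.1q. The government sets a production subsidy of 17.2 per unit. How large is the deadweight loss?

369.80

Competitive equilibrium: 98 − 0.3q = 25 + 0.1q → q* = 182.5, p* = 43.25.
The subsidy lowers effective supply by 17.2: p = 7.8 + 0.1q.
New quantity: 98 − 0.3q = 7.8 + 0.1q → q' = 225.5.
Overproduction Δq = 225.5 − 182.5 = 43; wedge = subsidy = 17.2.
Welfare loss = ½ × 43 × 17.2 = 369.80.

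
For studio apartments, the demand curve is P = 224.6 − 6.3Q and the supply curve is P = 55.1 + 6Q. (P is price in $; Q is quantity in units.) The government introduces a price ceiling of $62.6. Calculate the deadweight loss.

Competitive equilibrium: 224.6 − 6.3Q = 55.1 + 6Q → Q* = 13.7805, P* = 137.7829.
At the ceiling P = 62.6, quantity supplied = (62.6 − 55.1)/6 = 1.25.
Willingness to pay at Q' = 1.25: 224.6 − 6.3·1.25 = 216.725.
ΔQ = 13.7805 − 1.25 = 12.5305; wedge = 216.725 − 62.6 = 154.125.
Deadweight loss = ½ × 12.5305 × 154.125 = $965.63.

$965.63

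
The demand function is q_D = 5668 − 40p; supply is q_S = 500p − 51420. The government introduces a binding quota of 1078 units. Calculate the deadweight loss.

In inverse form: demand p = 141.7 − 0.025q, supply p = 102.84 + 0.002q.
Competitive equilibrium: 141.7 − 0.025q = 102.84 + 0.002q → q* = 1439.2593, p* = 105.7185.
At q = 1078: demand price = 141.7 − 0.025·1078 = 114.75; supply price = 102.84 + 0.002·1078 = 104.996.
Δq = 1439.2593 − 1078 = 361.2593; wedge = 114.75 − 104.996 = 9.754.
Welfare loss = ½ × 361.2593 × 9.754 = 1761.86.

1761.86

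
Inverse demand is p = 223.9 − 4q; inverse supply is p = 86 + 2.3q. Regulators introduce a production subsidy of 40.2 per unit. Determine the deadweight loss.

128.26

Competitive equilibrium: 223.9 − 4q = 86 + 2.3q → q* = 21.8889, p* = 136.3444.
The subsidy lowers effective supply by 40.2: p = 45.8 + 2.3q.
New quantity: 223.9 − 4q = 45.8 + 2.3q → q' = 28.2698.
Overproduction Δq = 28.2698 − 21.8889 = 6.3809; wedge = subsidy = 40.2.
Deadweight loss = ½ × 6.3809 × 40.2 = 128.26.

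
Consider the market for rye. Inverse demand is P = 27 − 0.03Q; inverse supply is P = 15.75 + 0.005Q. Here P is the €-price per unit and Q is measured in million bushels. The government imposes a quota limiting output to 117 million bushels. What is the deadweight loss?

€731.34 million

Competitive equilibrium: 27 − 0.03Q = 15.75 + 0.005Q → Q* = 321.4286, P* = 17.3571.
At Q = 117: demand price = 27 − 0.03·117 = 23.49; supply price = 15.75 + 0.005·117 = 16.335.
ΔQ = 321.4286 − 117 = 204.4286; wedge = 23.49 − 16.335 = 7.155.
DWL = ½ × 204.4286 × 7.155 = €731.34 million.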